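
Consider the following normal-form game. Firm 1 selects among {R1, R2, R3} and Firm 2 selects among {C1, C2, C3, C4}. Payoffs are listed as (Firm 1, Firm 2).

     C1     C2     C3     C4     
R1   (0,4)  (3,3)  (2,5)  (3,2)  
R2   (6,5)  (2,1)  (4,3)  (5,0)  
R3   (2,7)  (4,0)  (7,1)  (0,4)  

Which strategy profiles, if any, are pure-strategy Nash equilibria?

(R2, C1)

Check mutual best responses: a cell is a NE iff neither player can gain by unilaterally deviating.
Firm 1's best responses — vs C1: R2 (payoff 6); vs C2: R3 (payoff 4); vs C3: R3 (payoff 7); vs C4: R2 (payoff 5).
Firm 2's best responses — vs R1: C3 (payoff 5); vs R2: C1 (payoff 5); vs R3: C1 (payoff 7).
The only mutual best response is (R2, C1); neither player gains by switching there.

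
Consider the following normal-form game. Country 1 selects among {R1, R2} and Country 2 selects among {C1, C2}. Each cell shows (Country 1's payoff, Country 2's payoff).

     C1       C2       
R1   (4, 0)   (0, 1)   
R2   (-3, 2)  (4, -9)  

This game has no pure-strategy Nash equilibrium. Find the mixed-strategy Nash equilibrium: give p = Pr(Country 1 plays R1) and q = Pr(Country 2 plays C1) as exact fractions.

p = 11/12, q = 4/11

In a mixed NE each player is indifferent between their pure strategies, so the opponent's mix sets the indifference.
Country 2 indifferent between C1 and C2: p·0 + (1−p)·2 = p·1 + (1−p)·(-9) ⟹ 2 + (-2)p = (-9) + 10p ⟹ p = 11/12.
Country 1 indifferent between R1 and R2: q·4 + (1−q)·0 = q·(-3) + (1−q)·4 ⟹ 0 + 4q = 4 + (-7)q ⟹ q = 4/11.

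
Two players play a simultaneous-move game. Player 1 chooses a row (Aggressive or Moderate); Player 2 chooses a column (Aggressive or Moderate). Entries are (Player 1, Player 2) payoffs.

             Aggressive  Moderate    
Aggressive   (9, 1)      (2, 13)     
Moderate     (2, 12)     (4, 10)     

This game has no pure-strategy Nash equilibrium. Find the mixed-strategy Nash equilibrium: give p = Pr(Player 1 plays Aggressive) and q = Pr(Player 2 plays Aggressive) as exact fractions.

p = 1/7, q = 2/9

Each player's mixing probability is pinned down by making the *other* player indifferent.
Player 2 indifferent between Aggressive and Moderate: p·1 + (1−p)·12 = p·13 + (1−p)·10 ⟹ 12 + (-11)p = 10 + 3p ⟹ p = 1/7.
Player 1 indifferent between Aggressive and Moderate: q·9 + (1−q)·2 = q·2 + (1−q)·4 ⟹ 2 + 7q = 4 + (-2)q ⟹ q = 2/9.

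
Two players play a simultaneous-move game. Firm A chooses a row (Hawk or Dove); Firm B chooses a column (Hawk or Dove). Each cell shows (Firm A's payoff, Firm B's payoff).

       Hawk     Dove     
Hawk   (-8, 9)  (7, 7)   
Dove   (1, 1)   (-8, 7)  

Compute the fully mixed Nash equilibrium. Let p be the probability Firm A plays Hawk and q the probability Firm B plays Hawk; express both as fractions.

p = 3/4, q = 5/8

Each player's mixing probability is pinned down by making the *other* player indifferent.
Firm B indifferent between Hawk and Dove: p·9 + (1−p)·1 = p·7 + (1−p)·7 ⟹ 1 + 8p = 7 + 0p ⟹ p = 3/4.
Firm A indifferent between Hawk and Dove: q·(-8) + (1−q)·7 = q·1 + (1−q)·(-8) ⟹ 7 + (-15)q = (-8) + 9q ⟹ q = 5/8.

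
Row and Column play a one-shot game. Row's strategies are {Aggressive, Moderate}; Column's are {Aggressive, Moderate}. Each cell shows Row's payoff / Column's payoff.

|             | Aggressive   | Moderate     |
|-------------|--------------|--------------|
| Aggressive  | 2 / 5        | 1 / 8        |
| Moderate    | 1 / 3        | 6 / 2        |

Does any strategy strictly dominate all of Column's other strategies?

A strategy is strictly dominant if it gives Column a strictly higher payoff than every other strategy, against every choice by the opponent.
Aggressive is not dominant: against Aggressive, Moderate gives 8 > 5.
Moderate is not dominant: against Moderate, Aggressive gives 3 > 2.
No single strategy is best against every opponent action.

None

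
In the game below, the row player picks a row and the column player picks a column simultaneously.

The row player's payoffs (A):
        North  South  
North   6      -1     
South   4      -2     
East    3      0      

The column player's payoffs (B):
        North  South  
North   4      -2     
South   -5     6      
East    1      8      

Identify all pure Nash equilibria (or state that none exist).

Find each player's best response to every opponent strategy; NE are the intersections.
The row player's best responses — vs North: North (payoff 6); vs South: East (payoff 0).
The column player's best responses — vs North: North (payoff 4); vs South: South (payoff 6); vs East: South (payoff 8).
Mutual best responses occur at (North, North) and (East, South); at each, neither player gains by switching.

(North, North) and (East, South)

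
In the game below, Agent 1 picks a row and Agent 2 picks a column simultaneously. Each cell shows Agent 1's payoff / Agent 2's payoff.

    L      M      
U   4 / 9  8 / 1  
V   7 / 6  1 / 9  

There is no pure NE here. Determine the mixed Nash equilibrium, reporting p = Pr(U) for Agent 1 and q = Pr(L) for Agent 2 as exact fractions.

Each player's mixing probability is pinned down by making the *other* player indifferent.
Agent 2 indifferent between L and M: p·9 + (1−p)·6 = p·1 + (1−p)·9 ⟹ 6 + 3p = 9 + (-8)p ⟹ p = 3/11.
Agent 1 indifferent between U and V: q·4 + (1−q)·8 = q·7 + (1−q)·1 ⟹ 8 + (-4)q = 1 + 6q ⟹ q = 7/10.

p = 3/11, q = 7/10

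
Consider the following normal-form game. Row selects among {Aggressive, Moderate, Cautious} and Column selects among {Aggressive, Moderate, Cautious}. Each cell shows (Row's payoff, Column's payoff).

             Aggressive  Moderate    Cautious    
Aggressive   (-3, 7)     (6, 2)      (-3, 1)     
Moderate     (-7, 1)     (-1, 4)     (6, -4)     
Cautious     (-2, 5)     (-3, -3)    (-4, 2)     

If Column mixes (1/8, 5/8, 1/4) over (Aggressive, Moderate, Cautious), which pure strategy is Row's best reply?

Aggressive

Compute Row's expected payoff from each pure strategy against the given mix.
Aggressive: (1/8)·(-3) + (5/8)·6 + (1/4)·(-3) = 21/8
Moderate: (1/8)·(-7) + (5/8)·(-1) + (1/4)·6 = 0
Cautious: (1/8)·(-2) + (5/8)·(-3) + (1/4)·(-4) = -25/8
Highest expected payoff is 21/8, from Aggressive.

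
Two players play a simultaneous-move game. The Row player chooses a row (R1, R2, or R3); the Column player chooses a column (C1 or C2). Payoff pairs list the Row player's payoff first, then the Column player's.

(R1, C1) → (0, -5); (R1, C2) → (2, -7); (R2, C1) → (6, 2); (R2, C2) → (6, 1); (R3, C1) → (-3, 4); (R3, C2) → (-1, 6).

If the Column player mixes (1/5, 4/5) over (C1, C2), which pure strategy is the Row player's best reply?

Compute the Row player's expected payoff from each pure strategy against the given mix.
R1: (1/5)·0 + (4/5)·2 = 8/5
R2: (1/5)·6 + (4/5)·6 = 6
R3: (1/5)·(-3) + (4/5)·(-1) = -7/5
Highest expected payoff is 6, from R2.

R2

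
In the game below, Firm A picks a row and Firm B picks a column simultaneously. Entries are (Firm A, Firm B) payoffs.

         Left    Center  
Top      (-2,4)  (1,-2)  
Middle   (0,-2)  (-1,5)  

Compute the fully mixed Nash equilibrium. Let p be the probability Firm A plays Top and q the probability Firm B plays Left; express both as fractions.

p = 7/13, q = 1/2

In a mixed NE each player is indifferent between their pure strategies, so the opponent's mix sets the indifference.
Firm B indifferent between Left and Center: p·4 + (1−p)·(-2) = p·(-2) + (1−p)·5 ⟹ (-2) + 6p = 5 + (-7)p ⟹ p = 7/13.
Firm A indifferent between Top and Middle: q·(-2) + (1−q)·1 = q·0 + (1−q)·(-1) ⟹ 1 + (-3)q = (-1) + 1q ⟹ q = 1/2.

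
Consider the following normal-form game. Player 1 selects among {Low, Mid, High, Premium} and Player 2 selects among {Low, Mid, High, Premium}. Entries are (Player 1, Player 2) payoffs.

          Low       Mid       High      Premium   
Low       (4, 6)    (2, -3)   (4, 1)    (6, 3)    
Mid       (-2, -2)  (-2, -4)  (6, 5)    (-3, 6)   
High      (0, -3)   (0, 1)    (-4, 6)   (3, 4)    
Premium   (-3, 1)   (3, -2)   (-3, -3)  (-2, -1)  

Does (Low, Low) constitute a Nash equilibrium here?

Yes

Holding Player 2 at Low: Player 1 gets 4 from Low, versus -2 from Mid, 0 from High, -3 from Premium. No profitable deviation for Player 1.
Holding Player 1 at Low: Player 2 gets 6 from Low, versus -3 from Mid, 1 from High, 3 from Premium. No profitable deviation for Player 2 either.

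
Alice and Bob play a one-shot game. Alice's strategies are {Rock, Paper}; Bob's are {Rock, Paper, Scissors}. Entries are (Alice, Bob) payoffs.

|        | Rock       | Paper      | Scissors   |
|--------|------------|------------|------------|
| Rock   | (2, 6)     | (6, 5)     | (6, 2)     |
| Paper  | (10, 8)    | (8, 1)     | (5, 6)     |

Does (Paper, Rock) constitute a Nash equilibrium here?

Holding Bob at Rock: Alice gets 10 from Paper, versus 2 from Rock. No profitable deviation for Alice.
Holding Alice at Paper: Bob gets 8 from Rock, versus 1 from Paper, 6 from Scissors. No profitable deviation for Bob either.

Yes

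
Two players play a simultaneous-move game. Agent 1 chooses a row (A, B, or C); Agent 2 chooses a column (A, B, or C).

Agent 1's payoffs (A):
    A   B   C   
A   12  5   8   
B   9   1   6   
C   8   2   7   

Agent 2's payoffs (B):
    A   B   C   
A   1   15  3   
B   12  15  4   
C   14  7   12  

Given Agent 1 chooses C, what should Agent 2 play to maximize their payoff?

A

With Agent 1 fixed at C, Agent 2's payoffs are: A → 14, B → 7, C → 12.
The maximum is 14, achieved by A.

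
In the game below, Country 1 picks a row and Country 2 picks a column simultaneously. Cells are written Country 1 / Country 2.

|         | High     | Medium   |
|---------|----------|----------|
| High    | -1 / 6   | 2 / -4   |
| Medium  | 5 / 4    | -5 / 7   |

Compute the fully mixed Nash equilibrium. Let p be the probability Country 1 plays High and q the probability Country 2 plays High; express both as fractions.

Each player's mixing probability is pinned down by making the *other* player indifferent.
Country 2 indifferent between High and Medium: p·6 + (1−p)·4 = p·(-4) + (1−p)·7 ⟹ 4 + 2p = 7 + (-11)p ⟹ p = 3/13.
Country 1 indifferent between High and Medium: q·(-1) + (1−q)·2 = q·5 + (1−q)·(-5) ⟹ 2 + (-3)q = (-5) + 10q ⟹ q = 7/13.

p = 3/13, q = 7/13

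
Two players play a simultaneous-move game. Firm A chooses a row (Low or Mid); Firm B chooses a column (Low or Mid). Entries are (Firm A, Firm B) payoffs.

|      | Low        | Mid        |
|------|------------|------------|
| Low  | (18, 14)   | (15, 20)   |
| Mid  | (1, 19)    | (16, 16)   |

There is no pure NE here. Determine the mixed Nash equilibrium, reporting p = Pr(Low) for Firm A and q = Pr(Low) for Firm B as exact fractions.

Each player's mixing probability is pinned down by making the *other* player indifferent.
Firm B indifferent between Low and Mid: p·14 + (1−p)·19 = p·20 + (1−p)·16 ⟹ 19 + (-5)p = 16 + 4p ⟹ p = 1/3.
Firm A indifferent between Low and Mid: q·18 + (1−q)·15 = q·1 + (1−q)·16 ⟹ 15 + 3q = 16 + (-15)q ⟹ q = 1/18.

p = 1/3, q = 1/18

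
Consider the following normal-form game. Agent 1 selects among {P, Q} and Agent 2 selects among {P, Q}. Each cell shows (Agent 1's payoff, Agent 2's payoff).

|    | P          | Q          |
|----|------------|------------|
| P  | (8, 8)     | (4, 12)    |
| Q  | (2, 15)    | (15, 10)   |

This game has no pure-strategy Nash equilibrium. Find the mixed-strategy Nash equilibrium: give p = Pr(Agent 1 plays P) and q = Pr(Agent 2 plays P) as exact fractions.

Each player's mixing probability is pinned down by making the *other* player indifferent.
Agent 2 indifferent between P and Q: p·8 + (1−p)·15 = p·12 + (1−p)·10 ⟹ 15 + (-7)p = 10 + 2p ⟹ p = 5/9.
Agent 1 indifferent between P and Q: q·8 + (1−q)·4 = q·2 + (1−q)·15 ⟹ 4 + 4q = 15 + (-13)q ⟹ q = 11/17.

p = 5/9, q = 11/17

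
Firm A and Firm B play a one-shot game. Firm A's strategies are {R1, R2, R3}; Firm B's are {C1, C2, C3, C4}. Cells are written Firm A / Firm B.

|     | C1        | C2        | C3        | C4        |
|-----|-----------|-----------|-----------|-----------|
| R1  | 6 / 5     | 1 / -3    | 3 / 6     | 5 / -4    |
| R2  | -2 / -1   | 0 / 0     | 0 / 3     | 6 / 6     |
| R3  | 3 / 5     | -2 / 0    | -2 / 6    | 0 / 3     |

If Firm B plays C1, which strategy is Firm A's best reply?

R1

With Firm B fixed at C1, Firm A's payoffs are: R1 → 6, R2 → -2, R3 → 3.
The maximum is 6, achieved by R1.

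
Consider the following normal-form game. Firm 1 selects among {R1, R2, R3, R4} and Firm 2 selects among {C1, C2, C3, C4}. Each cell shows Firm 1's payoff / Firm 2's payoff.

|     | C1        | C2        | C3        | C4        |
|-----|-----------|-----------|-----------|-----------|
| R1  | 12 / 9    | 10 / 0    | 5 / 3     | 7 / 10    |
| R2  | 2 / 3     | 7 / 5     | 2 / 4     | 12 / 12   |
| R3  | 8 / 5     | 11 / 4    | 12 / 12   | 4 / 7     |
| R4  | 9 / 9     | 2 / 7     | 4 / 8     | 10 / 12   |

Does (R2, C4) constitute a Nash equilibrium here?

Holding Firm 2 at C4: Firm 1 gets 12 from R2, versus 7 from R1, 4 from R3, 10 from R4. No profitable deviation for Firm 1.
Holding Firm 1 at R2: Firm 2 gets 12 from C4, versus 3 from C1, 5 from C2, 4 from C3. No profitable deviation for Firm 2 either.

Yes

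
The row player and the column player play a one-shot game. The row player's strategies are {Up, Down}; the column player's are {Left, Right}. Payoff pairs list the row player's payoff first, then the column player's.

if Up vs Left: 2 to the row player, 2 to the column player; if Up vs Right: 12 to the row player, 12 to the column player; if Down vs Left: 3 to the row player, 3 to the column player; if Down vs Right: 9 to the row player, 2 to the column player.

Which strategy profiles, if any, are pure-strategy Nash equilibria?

(Up, Right) and (Down, Left)

A profile is a Nash equilibrium when each player is best-responding to the other.
The row player's best responses — vs Left: Down (payoff 3); vs Right: Up (payoff 12).
The column player's best responses — vs Up: Right (payoff 12); vs Down: Left (payoff 3).
Mutual best responses occur at (Up, Right) and (Down, Left); at each, neither player gains by switching.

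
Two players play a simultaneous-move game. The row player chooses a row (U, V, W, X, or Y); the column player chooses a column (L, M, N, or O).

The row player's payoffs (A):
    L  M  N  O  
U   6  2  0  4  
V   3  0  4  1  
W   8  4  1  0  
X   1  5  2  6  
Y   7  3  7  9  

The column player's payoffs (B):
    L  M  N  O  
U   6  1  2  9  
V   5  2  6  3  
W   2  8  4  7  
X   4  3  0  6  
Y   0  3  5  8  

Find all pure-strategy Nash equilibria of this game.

(Y, O)

Find each player's best response to every opponent strategy; NE are the intersections.
The row player's best responses — vs L: W (payoff 8); vs M: X (payoff 5); vs N: Y (payoff 7); vs O: Y (payoff 9).
The column player's best responses — vs U: O (payoff 9); vs V: N (payoff 6); vs W: M (payoff 8); vs X: O (payoff 6); vs Y: O (payoff 8).
The only mutual best response is (Y, O); neither player gains by switching there.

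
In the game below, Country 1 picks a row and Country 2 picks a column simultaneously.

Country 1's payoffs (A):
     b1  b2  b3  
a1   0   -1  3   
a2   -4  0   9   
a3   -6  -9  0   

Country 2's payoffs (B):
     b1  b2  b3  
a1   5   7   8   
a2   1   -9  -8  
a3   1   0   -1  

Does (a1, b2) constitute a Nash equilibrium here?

Holding Country 2 at b2: Country 1 gets -1 from a1 but could get 0 by switching to a2. Country 1 has a profitable deviation.

No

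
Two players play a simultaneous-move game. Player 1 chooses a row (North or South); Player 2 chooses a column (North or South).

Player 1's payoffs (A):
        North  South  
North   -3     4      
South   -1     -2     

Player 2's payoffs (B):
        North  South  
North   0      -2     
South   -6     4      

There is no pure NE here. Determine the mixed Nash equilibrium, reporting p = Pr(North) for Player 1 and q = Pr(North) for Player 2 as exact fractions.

In a mixed NE each player is indifferent between their pure strategies, so the opponent's mix sets the indifference.
Player 2 indifferent between North and South: p·0 + (1−p)·(-6) = p·(-2) + (1−p)·4 ⟹ (-6) + 6p = 4 + (-6)p ⟹ p = 5/6.
Player 1 indifferent between North and South: q·(-3) + (1−q)·4 = q·(-1) + (1−q)·(-2) ⟹ 4 + (-7)q = (-2) + 1q ⟹ q = 3/4.

p = 5/6, q = 3/4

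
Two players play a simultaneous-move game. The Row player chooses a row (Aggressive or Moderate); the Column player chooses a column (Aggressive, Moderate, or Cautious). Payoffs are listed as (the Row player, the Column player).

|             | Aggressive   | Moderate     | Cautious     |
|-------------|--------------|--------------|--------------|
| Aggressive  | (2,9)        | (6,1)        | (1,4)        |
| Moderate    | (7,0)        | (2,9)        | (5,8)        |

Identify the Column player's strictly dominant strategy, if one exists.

No strictly dominant strategy

Check whether one of the Column player's strategies beats all alternatives regardless of what the opponent does.
Aggressive is not dominant: against Moderate, Moderate gives 9 > 0.
Moderate is not dominant: against Aggressive, Aggressive gives 9 > 1.
Cautious is not dominant: against Aggressive, Aggressive gives 9 > 4.
No single strategy is best against every opponent action.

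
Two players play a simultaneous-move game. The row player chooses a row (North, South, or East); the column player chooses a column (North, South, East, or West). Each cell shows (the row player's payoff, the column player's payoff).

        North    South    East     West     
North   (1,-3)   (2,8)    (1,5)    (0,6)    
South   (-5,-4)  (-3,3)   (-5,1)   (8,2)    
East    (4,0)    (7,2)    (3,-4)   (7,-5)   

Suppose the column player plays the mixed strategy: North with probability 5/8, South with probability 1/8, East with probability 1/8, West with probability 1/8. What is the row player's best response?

East

Compute the row player's expected payoff from each pure strategy against the given mix.
North: (5/8)·1 + (1/8)·2 + (1/8)·1 + (1/8)·0 = 1
South: (5/8)·(-5) + (1/8)·(-3) + (1/8)·(-5) + (1/8)·8 = -25/8
East: (5/8)·4 + (1/8)·7 + (1/8)·3 + (1/8)·7 = 37/8
Highest expected payoff is 37/8, from East.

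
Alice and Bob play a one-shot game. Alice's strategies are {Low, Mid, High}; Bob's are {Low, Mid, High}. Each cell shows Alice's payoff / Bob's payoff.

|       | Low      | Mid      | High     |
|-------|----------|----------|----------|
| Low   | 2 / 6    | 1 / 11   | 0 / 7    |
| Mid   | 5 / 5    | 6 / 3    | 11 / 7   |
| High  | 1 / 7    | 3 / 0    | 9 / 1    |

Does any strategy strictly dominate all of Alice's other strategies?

Mid

Check whether one of Alice's strategies beats all alternatives regardless of what the opponent does.
Mid strictly dominates: vs Low: 5 > each of {2, 1}; vs Mid: 6 > each of {1, 3}; vs High: 11 > each of {0, 9}.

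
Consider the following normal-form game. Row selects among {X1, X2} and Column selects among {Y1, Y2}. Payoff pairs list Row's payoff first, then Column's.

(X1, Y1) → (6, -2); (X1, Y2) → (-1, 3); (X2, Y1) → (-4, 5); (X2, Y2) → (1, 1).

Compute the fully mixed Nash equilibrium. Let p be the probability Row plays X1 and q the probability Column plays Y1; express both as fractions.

In a mixed NE each player is indifferent between their pure strategies, so the opponent's mix sets the indifference.
Column indifferent between Y1 and Y2: p·(-2) + (1−p)·5 = p·3 + (1−p)·1 ⟹ 5 + (-7)p = 1 + 2p ⟹ p = 4/9.
Row indifferent between X1 and X2: q·6 + (1−q)·(-1) = q·(-4) + (1−q)·1 ⟹ (-1) + 7q = 1 + (-5)q ⟹ q = 1/6.

p = 4/9, q = 1/6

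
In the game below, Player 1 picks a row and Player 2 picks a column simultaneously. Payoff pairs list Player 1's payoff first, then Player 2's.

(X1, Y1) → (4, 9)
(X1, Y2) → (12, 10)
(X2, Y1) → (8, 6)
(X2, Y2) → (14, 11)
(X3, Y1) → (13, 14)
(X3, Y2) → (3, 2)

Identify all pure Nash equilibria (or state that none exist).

A profile is a Nash equilibrium when each player is best-responding to the other.
Player 1's best responses — vs Y1: X3 (payoff 13); vs Y2: X2 (payoff 14).
Player 2's best responses — vs X1: Y2 (payoff 10); vs X2: Y2 (payoff 11); vs X3: Y1 (payoff 14).
Mutual best responses occur at (X2, Y2) and (X3, Y1); at each, neither player gains by switching.

(X2, Y2) and (X3, Y1)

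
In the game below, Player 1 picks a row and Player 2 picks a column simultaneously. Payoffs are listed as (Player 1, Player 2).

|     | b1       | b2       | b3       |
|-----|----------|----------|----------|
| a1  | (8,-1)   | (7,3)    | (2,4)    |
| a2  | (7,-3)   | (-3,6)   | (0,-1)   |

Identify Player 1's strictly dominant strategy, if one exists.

a1

Check whether one of Player 1's strategies beats all alternatives regardless of what the opponent does.
a1 strictly dominates: vs b1: 8 > 7; vs b2: 7 > -3; vs b3: 2 > 0.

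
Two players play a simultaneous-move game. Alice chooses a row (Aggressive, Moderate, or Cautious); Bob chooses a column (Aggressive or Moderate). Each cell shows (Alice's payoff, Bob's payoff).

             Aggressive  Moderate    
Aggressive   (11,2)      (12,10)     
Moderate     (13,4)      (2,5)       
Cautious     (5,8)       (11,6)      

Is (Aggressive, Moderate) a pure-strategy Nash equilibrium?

Yes

Holding Bob at Moderate: Alice gets 12 from Aggressive, versus 2 from Moderate, 11 from Cautious. No profitable deviation for Alice.
Holding Alice at Aggressive: Bob gets 10 from Moderate, versus 2 from Aggressive. No profitable deviation for Bob either.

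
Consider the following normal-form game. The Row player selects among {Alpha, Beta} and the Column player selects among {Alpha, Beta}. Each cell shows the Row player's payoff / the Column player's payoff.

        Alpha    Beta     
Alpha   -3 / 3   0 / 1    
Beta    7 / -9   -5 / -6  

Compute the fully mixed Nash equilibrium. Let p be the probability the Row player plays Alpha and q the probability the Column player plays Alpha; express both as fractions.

In a mixed NE each player is indifferent between their pure strategies, so the opponent's mix sets the indifference.
The Column player indifferent between Alpha and Beta: p·3 + (1−p)·(-9) = p·1 + (1−p)·(-6) ⟹ (-9) + 12p = (-6) + 7p ⟹ p = 3/5.
The Row player indifferent between Alpha and Beta: q·(-3) + (1−q)·0 = q·7 + (1−q)·(-5) ⟹ 0 + (-3)q = (-5) + 12q ⟹ q = 1/3.

p = 3/5, q = 1/3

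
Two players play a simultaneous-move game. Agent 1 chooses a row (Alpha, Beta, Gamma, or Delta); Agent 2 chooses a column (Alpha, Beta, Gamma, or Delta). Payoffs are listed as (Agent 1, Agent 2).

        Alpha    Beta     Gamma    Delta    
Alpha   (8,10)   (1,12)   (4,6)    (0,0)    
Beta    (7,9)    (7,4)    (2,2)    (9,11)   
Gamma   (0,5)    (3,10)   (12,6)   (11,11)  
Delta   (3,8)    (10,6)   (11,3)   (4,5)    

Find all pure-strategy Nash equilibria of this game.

A profile is a Nash equilibrium when each player is best-responding to the other.
Agent 1's best responses — vs Alpha: Alpha (payoff 8); vs Beta: Delta (payoff 10); vs Gamma: Gamma (payoff 12); vs Delta: Gamma (payoff 11).
Agent 2's best responses — vs Alpha: Beta (payoff 12); vs Beta: Delta (payoff 11); vs Gamma: Delta (payoff 11); vs Delta: Alpha (payoff 8).
The only mutual best response is (Gamma, Delta); neither player gains by switching there.

(Gamma, Delta)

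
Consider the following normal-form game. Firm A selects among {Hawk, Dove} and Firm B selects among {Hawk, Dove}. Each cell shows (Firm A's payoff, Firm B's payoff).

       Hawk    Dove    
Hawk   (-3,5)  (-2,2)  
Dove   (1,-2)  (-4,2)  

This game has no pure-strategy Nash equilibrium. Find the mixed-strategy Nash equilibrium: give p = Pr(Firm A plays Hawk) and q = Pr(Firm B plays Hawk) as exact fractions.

p = 4/7, q = 1/3

In a mixed NE each player is indifferent between their pure strategies, so the opponent's mix sets the indifference.
Firm B indifferent between Hawk and Dove: p·5 + (1−p)·(-2) = p·2 + (1−p)·2 ⟹ (-2) + 7p = 2 + 0p ⟹ p = 4/7.
Firm A indifferent between Hawk and Dove: q·(-3) + (1−q)·(-2) = q·1 + (1−q)·(-4) ⟹ (-2) + (-1)q = (-4) + 5q ⟹ q = 1/3.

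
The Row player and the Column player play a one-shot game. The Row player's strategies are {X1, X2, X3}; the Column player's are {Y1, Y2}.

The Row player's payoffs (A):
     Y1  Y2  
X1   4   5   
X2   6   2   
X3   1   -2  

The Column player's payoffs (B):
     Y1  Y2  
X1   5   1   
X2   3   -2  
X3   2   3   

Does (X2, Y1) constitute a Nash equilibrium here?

Holding the Column player at Y1: the Row player gets 6 from X2, versus 4 from X1, 1 from X3. No profitable deviation for the Row player.
Holding the Row player at X2: the Column player gets 3 from Y1, versus -2 from Y2. No profitable deviation for the Column player either.

Yes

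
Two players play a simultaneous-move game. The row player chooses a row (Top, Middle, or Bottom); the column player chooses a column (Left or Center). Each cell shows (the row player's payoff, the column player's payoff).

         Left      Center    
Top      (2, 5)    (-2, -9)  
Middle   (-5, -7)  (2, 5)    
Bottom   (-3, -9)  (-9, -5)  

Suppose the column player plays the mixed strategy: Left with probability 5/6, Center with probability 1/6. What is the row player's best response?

Compute the row player's expected payoff from each pure strategy against the given mix.
Top: (5/6)·2 + (1/6)·(-2) = 4/3
Middle: (5/6)·(-5) + (1/6)·2 = -23/6
Bottom: (5/6)·(-3) + (1/6)·(-9) = -4
Highest expected payoff is 4/3, from Top.

Top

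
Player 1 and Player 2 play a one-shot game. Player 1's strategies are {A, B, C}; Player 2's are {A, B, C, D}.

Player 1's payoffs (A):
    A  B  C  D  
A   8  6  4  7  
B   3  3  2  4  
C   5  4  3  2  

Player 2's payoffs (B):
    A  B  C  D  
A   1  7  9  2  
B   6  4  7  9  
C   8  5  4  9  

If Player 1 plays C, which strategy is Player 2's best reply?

With Player 1 fixed at C, Player 2's payoffs are: A → 8, B → 5, C → 4, D → 9.
The maximum is 9, achieved by D.

D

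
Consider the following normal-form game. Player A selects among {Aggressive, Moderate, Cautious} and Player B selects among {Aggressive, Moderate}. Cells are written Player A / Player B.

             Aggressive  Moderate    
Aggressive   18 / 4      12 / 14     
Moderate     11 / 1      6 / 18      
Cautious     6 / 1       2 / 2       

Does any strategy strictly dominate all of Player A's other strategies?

Aggressive

A strategy is strictly dominant if it gives Player A a strictly higher payoff than every other strategy, against every choice by the opponent.
Aggressive strictly dominates: vs Aggressive: 18 > each of {11, 6}; vs Moderate: 12 > each of {6, 2}.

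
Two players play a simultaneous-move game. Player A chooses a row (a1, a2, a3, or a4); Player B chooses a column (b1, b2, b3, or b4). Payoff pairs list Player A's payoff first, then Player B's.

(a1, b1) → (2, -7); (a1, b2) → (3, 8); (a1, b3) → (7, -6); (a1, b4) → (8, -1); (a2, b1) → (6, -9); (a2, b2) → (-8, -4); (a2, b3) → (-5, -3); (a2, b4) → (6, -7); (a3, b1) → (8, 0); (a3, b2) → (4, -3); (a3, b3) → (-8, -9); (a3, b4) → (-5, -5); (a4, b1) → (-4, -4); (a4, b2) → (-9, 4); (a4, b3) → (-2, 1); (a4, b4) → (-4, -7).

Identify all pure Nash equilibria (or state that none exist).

(a3, b1)

Find each player's best response to every opponent strategy; NE are the intersections.
Player A's best responses — vs b1: a3 (payoff 8); vs b2: a3 (payoff 4); vs b3: a1 (payoff 7); vs b4: a1 (payoff 8).
Player B's best responses — vs a1: b2 (payoff 8); vs a2: b3 (payoff -3); vs a3: b1 (payoff 0); vs a4: b2 (payoff 4).
The only mutual best response is (a3, b1); neither player gains by switching there.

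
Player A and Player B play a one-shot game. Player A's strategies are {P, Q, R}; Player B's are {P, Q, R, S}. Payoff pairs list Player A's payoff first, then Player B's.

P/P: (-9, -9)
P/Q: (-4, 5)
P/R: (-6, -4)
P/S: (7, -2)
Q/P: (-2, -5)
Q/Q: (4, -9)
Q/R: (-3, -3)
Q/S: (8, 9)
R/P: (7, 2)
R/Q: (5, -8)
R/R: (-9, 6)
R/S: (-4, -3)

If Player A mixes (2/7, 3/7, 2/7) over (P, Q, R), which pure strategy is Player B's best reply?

S

Player B's best reply maximizes expected payoff against the mix.
P: (2/7)·(-9) + (3/7)·(-5) + (2/7)·2 = -29/7
Q: (2/7)·5 + (3/7)·(-9) + (2/7)·(-8) = -33/7
R: (2/7)·(-4) + (3/7)·(-3) + (2/7)·6 = -5/7
S: (2/7)·(-2) + (3/7)·9 + (2/7)·(-3) = 17/7
Highest expected payoff is 17/7, from S.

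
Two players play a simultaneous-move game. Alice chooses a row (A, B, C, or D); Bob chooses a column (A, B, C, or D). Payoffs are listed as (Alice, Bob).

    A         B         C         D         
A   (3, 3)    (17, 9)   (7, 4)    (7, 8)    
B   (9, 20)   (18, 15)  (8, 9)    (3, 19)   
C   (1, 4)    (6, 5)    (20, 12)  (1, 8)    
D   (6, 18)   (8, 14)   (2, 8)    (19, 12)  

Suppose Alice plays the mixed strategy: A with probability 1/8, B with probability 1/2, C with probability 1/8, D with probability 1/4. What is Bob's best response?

Bob's best reply maximizes expected payoff against the mix.
A: (1/8)·3 + (1/2)·20 + (1/8)·4 + (1/4)·18 = 123/8
B: (1/8)·9 + (1/2)·15 + (1/8)·5 + (1/4)·14 = 51/4
C: (1/8)·4 + (1/2)·9 + (1/8)·12 + (1/4)·8 = 17/2
D: (1/8)·8 + (1/2)·19 + (1/8)·8 + (1/4)·12 = 29/2
Highest expected payoff is 123/8, from A.

A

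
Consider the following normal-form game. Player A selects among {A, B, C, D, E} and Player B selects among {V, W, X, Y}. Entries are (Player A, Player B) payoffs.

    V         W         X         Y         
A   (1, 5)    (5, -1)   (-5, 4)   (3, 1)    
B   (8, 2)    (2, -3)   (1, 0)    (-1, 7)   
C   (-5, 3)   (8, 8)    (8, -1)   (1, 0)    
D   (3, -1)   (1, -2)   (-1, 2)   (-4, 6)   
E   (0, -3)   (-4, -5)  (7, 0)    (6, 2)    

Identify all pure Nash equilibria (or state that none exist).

Find each player's best response to every opponent strategy; NE are the intersections.
Player A's best responses — vs V: B (payoff 8); vs W: C (payoff 8); vs X: C (payoff 8); vs Y: E (payoff 6).
Player B's best responses — vs A: V (payoff 5); vs B: Y (payoff 7); vs C: W (payoff 8); vs D: Y (payoff 6); vs E: Y (payoff 2).
Mutual best responses occur at (C, W) and (E, Y); at each, neither player gains by switching.

(C, W) and (E, Y)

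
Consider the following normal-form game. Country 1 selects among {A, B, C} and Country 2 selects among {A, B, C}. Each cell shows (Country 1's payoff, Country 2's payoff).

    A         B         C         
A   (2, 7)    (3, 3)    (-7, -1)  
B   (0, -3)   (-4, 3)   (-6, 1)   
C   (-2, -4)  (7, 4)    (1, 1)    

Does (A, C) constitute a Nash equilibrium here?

No

Holding Country 2 at C: Country 1 gets -7 from A but could get 1 by switching to C. Country 1 has a profitable deviation.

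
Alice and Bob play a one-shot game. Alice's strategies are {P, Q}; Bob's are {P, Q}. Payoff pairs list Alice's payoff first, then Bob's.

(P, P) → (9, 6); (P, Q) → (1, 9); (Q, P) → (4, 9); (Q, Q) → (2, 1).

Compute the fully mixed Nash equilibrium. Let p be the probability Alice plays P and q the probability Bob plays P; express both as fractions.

p = 8/11, q = 1/6

In a mixed NE each player is indifferent between their pure strategies, so the opponent's mix sets the indifference.
Bob indifferent between P and Q: p·6 + (1−p)·9 = p·9 + (1−p)·1 ⟹ 9 + (-3)p = 1 + 8p ⟹ p = 8/11.
Alice indifferent between P and Q: q·9 + (1−q)·1 = q·4 + (1−q)·2 ⟹ 1 + 8q = 2 + 2q ⟹ q = 1/6.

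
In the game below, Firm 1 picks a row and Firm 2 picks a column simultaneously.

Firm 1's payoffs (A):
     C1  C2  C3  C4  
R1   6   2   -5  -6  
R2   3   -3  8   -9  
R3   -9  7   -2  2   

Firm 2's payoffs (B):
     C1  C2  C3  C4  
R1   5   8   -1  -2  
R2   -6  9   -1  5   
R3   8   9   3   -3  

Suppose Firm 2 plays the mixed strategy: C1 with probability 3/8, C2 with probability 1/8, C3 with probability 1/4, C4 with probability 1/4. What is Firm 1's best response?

R2

Firm 1's best reply maximizes expected payoff against the mix.
R1: (3/8)·6 + (1/8)·2 + (1/4)·(-5) + (1/4)·(-6) = -1/4
R2: (3/8)·3 + (1/8)·(-3) + (1/4)·8 + (1/4)·(-9) = 1/2
R3: (3/8)·(-9) + (1/8)·7 + (1/4)·(-2) + (1/4)·2 = -5/2
Highest expected payoff is 1/2, from R2.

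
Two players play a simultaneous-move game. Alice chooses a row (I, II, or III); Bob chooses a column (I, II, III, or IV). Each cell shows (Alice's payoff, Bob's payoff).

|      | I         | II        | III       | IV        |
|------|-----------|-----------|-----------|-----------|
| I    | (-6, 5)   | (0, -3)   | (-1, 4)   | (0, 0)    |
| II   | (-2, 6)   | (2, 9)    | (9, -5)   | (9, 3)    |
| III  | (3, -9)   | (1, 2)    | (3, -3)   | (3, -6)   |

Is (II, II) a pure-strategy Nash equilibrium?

Yes

Holding Bob at II: Alice gets 2 from II, versus 0 from I, 1 from III. No profitable deviation for Alice.
Holding Alice at II: Bob gets 9 from II, versus 6 from I, -5 from III, 3 from IV. No profitable deviation for Bob either.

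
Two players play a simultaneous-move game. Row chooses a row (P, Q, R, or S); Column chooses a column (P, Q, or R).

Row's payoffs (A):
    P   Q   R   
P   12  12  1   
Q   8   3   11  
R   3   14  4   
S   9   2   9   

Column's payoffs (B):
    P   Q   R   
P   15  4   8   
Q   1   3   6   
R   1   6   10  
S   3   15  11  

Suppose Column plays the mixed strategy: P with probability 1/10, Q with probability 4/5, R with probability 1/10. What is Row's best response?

R

Row's best reply maximizes expected payoff against the mix.
P: (1/10)·12 + (4/5)·12 + (1/10)·1 = 109/10
Q: (1/10)·8 + (4/5)·3 + (1/10)·11 = 43/10
R: (1/10)·3 + (4/5)·14 + (1/10)·4 = 119/10
S: (1/10)·9 + (4/5)·2 + (1/10)·9 = 17/5
Highest expected payoff is 119/10, from R.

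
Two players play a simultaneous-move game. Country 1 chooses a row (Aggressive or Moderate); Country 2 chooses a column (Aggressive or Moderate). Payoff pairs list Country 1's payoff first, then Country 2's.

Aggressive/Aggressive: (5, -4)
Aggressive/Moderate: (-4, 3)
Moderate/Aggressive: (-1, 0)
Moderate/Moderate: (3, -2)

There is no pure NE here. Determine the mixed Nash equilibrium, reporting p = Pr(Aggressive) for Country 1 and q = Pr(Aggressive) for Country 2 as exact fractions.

In a mixed NE each player is indifferent between their pure strategies, so the opponent's mix sets the indifference.
Country 2 indifferent between Aggressive and Moderate: p·(-4) + (1−p)·0 = p·3 + (1−p)·(-2) ⟹ 0 + (-4)p = (-2) + 5p ⟹ p = 2/9.
Country 1 indifferent between Aggressive and Moderate: q·5 + (1−q)·(-4) = q·(-1) + (1−q)·3 ⟹ (-4) + 9q = 3 + (-4)q ⟹ q = 7/13.

p = 2/9, q = 7/13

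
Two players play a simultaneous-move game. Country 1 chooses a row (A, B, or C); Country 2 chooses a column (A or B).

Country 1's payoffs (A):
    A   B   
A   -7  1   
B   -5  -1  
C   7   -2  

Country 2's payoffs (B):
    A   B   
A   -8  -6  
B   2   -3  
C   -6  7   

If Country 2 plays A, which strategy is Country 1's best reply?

C

With Country 2 fixed at A, Country 1's payoffs are: A → -7, B → -5, C → 7.
The maximum is 7, achieved by C.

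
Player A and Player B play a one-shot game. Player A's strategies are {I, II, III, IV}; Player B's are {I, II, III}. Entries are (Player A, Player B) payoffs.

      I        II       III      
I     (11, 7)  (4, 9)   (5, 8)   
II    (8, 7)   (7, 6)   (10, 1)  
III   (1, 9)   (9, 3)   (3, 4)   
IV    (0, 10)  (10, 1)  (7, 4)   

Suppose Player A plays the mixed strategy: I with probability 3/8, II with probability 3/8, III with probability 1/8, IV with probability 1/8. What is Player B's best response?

Player B's best reply maximizes expected payoff against the mix.
I: (3/8)·7 + (3/8)·7 + (1/8)·9 + (1/8)·10 = 61/8
II: (3/8)·9 + (3/8)·6 + (1/8)·3 + (1/8)·1 = 49/8
III: (3/8)·8 + (3/8)·1 + (1/8)·4 + (1/8)·4 = 35/8
Highest expected payoff is 61/8, from I.

I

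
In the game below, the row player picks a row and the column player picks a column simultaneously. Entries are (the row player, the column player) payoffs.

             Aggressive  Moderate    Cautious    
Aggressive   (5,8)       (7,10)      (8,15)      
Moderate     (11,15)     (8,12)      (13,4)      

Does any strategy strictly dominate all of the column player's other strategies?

A strategy is strictly dominant if it gives the column player a strictly higher payoff than every other strategy, against every choice by the opponent.
Aggressive is not dominant: against Aggressive, Moderate gives 10 > 8.
Moderate is not dominant: against Aggressive, Cautious gives 15 > 10.
Cautious is not dominant: against Moderate, Aggressive gives 15 > 4.
No single strategy is best against every opponent action.

No strictly dominant strategy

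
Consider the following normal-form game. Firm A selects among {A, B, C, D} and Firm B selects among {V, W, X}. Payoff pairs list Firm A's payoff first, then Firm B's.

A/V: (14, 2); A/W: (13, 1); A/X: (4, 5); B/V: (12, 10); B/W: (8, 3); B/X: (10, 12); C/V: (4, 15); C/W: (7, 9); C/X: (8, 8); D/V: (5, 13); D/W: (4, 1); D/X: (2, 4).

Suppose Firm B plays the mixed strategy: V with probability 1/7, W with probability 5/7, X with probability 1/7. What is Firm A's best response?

A

Compute Firm A's expected payoff from each pure strategy against the given mix.
A: (1/7)·14 + (5/7)·13 + (1/7)·4 = 83/7
B: (1/7)·12 + (5/7)·8 + (1/7)·10 = 62/7
C: (1/7)·4 + (5/7)·7 + (1/7)·8 = 47/7
D: (1/7)·5 + (5/7)·4 + (1/7)·2 = 27/7
Highest expected payoff is 83/7, from A.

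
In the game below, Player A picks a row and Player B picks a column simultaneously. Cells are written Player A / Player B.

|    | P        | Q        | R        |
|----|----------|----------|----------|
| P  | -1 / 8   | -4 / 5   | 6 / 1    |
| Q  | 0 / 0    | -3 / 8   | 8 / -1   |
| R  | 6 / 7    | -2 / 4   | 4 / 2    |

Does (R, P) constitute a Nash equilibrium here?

Yes

Holding Player B at P: Player A gets 6 from R, versus -1 from P, 0 from Q. No profitable deviation for Player A.
Holding Player A at R: Player B gets 7 from P, versus 4 from Q, 2 from R. No profitable deviation for Player B either.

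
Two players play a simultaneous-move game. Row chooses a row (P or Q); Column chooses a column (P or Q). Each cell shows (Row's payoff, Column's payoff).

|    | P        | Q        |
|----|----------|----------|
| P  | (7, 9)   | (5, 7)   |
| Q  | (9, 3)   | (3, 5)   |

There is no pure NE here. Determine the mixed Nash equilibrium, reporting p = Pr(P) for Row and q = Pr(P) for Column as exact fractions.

Each player's mixing probability is pinned down by making the *other* player indifferent.
Column indifferent between P and Q: p·9 + (1−p)·3 = p·7 + (1−p)·5 ⟹ 3 + 6p = 5 + 2p ⟹ p = 1/2.
Row indifferent between P and Q: q·7 + (1−q)·5 = q·9 + (1−q)·3 ⟹ 5 + 2q = 3 + 6q ⟹ q = 1/2.

p = 1/2, q = 1/2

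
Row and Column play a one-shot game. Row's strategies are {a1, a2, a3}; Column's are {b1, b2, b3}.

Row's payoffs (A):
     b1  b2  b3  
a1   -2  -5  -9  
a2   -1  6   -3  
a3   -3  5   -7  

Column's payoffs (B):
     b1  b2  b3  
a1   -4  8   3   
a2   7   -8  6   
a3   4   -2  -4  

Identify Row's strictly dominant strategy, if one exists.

A strategy is strictly dominant if it gives Row a strictly higher payoff than every other strategy, against every choice by the opponent.
a2 strictly dominates: vs b1: -1 > each of {-2, -3}; vs b2: 6 > each of {-5, 5}; vs b3: -3 > each of {-9, -7}.

a2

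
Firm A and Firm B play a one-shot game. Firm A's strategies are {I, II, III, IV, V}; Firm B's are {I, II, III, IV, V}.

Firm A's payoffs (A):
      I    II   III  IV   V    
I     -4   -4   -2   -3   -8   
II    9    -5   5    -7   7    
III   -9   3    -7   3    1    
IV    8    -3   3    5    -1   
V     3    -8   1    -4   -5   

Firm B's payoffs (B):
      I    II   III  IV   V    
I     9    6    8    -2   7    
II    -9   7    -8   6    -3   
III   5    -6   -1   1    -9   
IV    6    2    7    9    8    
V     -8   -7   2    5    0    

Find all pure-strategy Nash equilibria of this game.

Check mutual best responses: a cell is a NE iff neither player can gain by unilaterally deviating.
Firm A's best responses — vs I: II (payoff 9); vs II: III (payoff 3); vs III: II (payoff 5); vs IV: IV (payoff 5); vs V: II (payoff 7).
Firm B's best responses — vs I: I (payoff 9); vs II: II (payoff 7); vs III: I (payoff 5); vs IV: IV (payoff 9); vs V: IV (payoff 5).
The only mutual best response is (IV, IV); neither player gains by switching there.

(IV, IV)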